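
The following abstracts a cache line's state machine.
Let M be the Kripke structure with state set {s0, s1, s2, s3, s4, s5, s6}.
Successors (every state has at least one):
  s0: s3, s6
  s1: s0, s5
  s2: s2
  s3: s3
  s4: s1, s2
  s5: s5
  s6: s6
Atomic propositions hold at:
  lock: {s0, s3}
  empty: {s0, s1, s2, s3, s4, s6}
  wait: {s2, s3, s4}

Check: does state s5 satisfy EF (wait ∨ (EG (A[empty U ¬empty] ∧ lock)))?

No

Sat(¬empty) = {s5}
A[empty U ¬empty]: least fixpoint, start Z0 = Sat(¬empty) = {s5}, add states in Sat(empty) with every successor in Z. Already a fixed point.
Sat(A[empty U ¬empty]) = {s5}
Sat(A[empty U ¬empty] ∧ lock) = ∅
EG (A[empty U ¬empty] ∧ lock): greatest fixpoint, start Z0 = ∅, keep only states in Sat with some successor in Z. Already a fixed point.
Sat(EG (A[empty U ¬empty] ∧ lock)) = ∅
Sat(wait ∨ (EG (A[empty U ¬empty] ∧ lock))) = {s2, s3, s4}
EF (wait ∨ (EG (A[empty U ¬empty] ∧ lock))): least fixpoint, start Z0 = {s2, s3, s4}, add states with some successor in Z. Z1 = {s0, s2, s3, s4}; Z2 = {s0, s1, s2, s3, s4}; fixed.
Sat(EF (wait ∨ (EG (A[empty U ¬empty] ∧ lock)))) = {s0, s1, s2, s3, s4}
s5 ∉ Sat(EF (wait ∨ (EG (A[empty U ¬empty] ∧ lock)))) = {s0, s1, s2, s3, s4}, so the formula does not hold at s5.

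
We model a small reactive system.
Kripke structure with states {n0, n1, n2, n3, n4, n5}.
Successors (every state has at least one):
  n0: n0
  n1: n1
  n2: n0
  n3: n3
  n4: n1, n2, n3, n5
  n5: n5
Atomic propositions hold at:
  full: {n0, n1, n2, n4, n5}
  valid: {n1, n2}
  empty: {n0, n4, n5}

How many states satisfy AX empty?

3

Sat(AX empty) = {s : every successor in {n0, n4, n5}} = {n0, n2, n5}
|Sat(AX empty)| = |{n0, n2, n5}| = 3.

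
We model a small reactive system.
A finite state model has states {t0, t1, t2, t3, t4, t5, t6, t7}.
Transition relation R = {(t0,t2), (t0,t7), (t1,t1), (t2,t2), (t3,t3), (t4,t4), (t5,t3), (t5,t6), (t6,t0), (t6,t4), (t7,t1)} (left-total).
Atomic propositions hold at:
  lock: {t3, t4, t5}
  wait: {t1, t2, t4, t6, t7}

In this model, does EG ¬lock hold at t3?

Sat(¬lock) = {t0, t1, t2, t6, t7}
EG ¬lock: greatest fixpoint, start Z0 = {t0, t1, t2, t6, t7}, keep only states in Sat with some successor in Z. Already a fixed point.
Sat(EG ¬lock) = {t0, t1, t2, t6, t7}
t3 ∉ Sat(EG ¬lock) = {t0, t1, t2, t6, t7}, so the formula does not hold at t3.

No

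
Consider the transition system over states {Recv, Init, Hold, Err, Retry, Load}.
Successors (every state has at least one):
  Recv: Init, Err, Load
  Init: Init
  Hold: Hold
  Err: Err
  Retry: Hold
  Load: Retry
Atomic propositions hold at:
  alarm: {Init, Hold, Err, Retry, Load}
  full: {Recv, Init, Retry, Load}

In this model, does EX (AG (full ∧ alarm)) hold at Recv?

Sat(full ∧ alarm) = {Init, Retry, Load}
AG (full ∧ alarm): greatest fixpoint, start Z0 = {Init, Retry, Load}, keep only states in Sat with every successor in Z. Z1 = {Init, Load}; Z2 = {Init}; fixed.
Sat(AG (full ∧ alarm)) = {Init}
Sat(EX (AG (full ∧ alarm))) = {s : some successor in {Init}} = {Recv, Init}
Recv ∈ Sat(EX (AG (full ∧ alarm))) = {Recv, Init}, so the formula holds at Recv.

Yes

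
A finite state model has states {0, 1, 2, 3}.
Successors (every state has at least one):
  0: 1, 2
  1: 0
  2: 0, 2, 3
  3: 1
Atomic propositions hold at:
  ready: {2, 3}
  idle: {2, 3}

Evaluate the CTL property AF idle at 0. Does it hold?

No

AF idle: least fixpoint, start Z0 = {2, 3}, add states with every successor in Z. Already a fixed point.
Sat(AF idle) = {2, 3}
0 ∉ Sat(AF idle) = {2, 3}, so the formula does not hold at 0.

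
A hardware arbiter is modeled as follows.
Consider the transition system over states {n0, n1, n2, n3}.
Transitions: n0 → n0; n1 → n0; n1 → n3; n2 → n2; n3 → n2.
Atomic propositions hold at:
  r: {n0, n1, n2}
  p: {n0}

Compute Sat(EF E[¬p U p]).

{n0, n1}

Sat(¬p) = {n1, n2, n3}
E[¬p U p]: least fixpoint, start Z0 = Sat(p) = {n0}, add states in Sat(¬p) with some successor in Z. Z1 = {n0, n1}; fixed.
Sat(E[¬p U p]) = {n0, n1}
EF E[¬p U p]: least fixpoint, start Z0 = {n0, n1}, add states with some successor in Z. Already a fixed point.
Sat(EF E[¬p U p]) = {n0, n1}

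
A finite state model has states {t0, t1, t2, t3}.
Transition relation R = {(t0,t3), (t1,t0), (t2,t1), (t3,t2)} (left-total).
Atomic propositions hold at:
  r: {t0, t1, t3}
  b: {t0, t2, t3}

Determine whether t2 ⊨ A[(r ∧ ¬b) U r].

Sat(¬b) = {t1}
Sat(r ∧ ¬b) = {t1}
A[(r ∧ ¬b) U r]: least fixpoint, start Z0 = Sat(r) = {t0, t1, t3}, add states in Sat(r ∧ ¬b) with every successor in Z. Already a fixed point.
Sat(A[(r ∧ ¬b) U r]) = {t0, t1, t3}
t2 ∉ Sat(A[(r ∧ ¬b) U r]) = {t0, t1, t3}, so the formula does not hold at t2.

No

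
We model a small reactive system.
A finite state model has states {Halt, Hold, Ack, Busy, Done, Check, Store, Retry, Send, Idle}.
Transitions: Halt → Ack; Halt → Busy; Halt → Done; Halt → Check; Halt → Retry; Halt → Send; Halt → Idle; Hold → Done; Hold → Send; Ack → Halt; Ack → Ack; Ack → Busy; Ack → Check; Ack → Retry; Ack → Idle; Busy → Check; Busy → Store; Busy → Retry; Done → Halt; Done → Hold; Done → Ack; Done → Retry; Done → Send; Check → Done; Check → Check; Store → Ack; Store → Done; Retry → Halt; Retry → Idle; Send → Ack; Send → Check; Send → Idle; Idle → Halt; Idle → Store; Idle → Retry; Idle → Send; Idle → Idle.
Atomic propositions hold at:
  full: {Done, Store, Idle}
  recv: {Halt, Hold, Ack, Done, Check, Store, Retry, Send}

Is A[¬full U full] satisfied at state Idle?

Yes

Sat(¬full) = {Halt, Hold, Ack, Busy, Check, Retry, Send}
A[¬full U full]: least fixpoint, start Z0 = Sat(full) = {Done, Store, Idle}, add states in Sat(¬full) with every successor in Z. Already a fixed point.
Sat(A[¬full U full]) = {Done, Store, Idle}
Idle ∈ Sat(A[¬full U full]) = {Done, Store, Idle}, so the formula holds at Idle.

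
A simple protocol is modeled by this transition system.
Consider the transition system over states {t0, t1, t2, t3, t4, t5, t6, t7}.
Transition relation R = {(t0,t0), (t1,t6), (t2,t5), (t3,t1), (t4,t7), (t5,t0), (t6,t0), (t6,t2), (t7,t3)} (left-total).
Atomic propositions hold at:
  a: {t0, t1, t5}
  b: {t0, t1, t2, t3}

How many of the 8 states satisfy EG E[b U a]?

3

E[b U a]: least fixpoint, start Z0 = Sat(a) = {t0, t1, t5}, add states in Sat(b) with some successor in Z. Z1 = {t0, t1, t2, t3, t5}; fixed.
Sat(E[b U a]) = {t0, t1, t2, t3, t5}
EG E[b U a]: greatest fixpoint, start Z0 = {t0, t1, t2, t3, t5}, keep only states in Sat with some successor in Z. Z1 = {t0, t2, t3, t5}; Z2 = {t0, t2, t5}; fixed.
Sat(EG E[b U a]) = {t0, t2, t5}
|Sat(EG E[b U a])| = |{t0, t2, t5}| = 3.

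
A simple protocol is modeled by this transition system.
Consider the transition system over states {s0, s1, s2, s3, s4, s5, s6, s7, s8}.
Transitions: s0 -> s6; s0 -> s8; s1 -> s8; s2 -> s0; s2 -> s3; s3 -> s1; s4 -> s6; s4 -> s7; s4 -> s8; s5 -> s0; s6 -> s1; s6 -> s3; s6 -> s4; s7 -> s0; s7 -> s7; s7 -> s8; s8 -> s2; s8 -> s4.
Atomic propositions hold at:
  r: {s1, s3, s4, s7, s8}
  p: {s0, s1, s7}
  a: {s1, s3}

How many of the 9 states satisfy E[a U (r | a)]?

5

Sat(r | a) = {s1, s3, s4, s7, s8}
E[a U (r | a)]: least fixpoint, start Z0 = Sat((r | a)) = {s1, s3, s4, s7, s8}, add states in Sat(a) with some successor in Z. Already a fixed point.
Sat(E[a U (r | a)]) = {s1, s3, s4, s7, s8}
|Sat(E[a U (r | a)])| = |{s1, s3, s4, s7, s8}| = 5.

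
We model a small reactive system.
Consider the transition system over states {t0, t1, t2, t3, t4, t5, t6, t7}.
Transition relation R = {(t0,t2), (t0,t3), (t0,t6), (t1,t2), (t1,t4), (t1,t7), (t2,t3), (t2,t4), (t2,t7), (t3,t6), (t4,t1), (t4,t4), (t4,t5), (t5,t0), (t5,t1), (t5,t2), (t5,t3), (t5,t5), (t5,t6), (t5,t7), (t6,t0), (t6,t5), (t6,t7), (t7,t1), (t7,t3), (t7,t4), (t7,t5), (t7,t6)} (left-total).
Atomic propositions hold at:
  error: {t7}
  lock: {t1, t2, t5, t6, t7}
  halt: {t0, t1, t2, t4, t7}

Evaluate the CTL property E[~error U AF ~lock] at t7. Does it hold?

No

Sat(~error) = {t0, t1, t2, t3, t4, t5, t6}
Sat(~lock) = {t0, t3, t4}
AF ~lock: least fixpoint, start Z0 = {t0, t3, t4}, add states with every successor in Z. Already a fixed point.
Sat(AF ~lock) = {t0, t3, t4}
E[~error U AF ~lock]: least fixpoint, start Z0 = Sat(AF ~lock) = {t0, t3, t4}, add states in Sat(~error) with some successor in Z. Z1 = {t0, t1, t2, t3, t4, t5, t6}; fixed.
Sat(E[~error U AF ~lock]) = {t0, t1, t2, t3, t4, t5, t6}
t7 ∉ Sat(E[~error U AF ~lock]) = {t0, t1, t2, t3, t4, t5, t6}, so the formula does not hold at t7.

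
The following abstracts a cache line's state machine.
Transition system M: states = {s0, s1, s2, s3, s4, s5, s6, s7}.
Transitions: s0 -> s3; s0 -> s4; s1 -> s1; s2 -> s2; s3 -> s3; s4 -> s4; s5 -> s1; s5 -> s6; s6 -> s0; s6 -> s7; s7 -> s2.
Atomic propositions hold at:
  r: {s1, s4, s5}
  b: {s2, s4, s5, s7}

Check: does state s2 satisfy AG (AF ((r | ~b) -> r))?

Yes

Sat(~b) = {s0, s1, s3, s6}
Sat(r | ~b) = {s0, s1, s3, s4, s5, s6}
Sat((r | ~b) -> r) = {s1, s2, s4, s5, s7}
AF ((r | ~b) -> r): least fixpoint, start Z0 = {s1, s2, s4, s5, s7}, add states with every successor in Z. Already a fixed point.
Sat(AF ((r | ~b) -> r)) = {s1, s2, s4, s5, s7}
AG (AF ((r | ~b) -> r)): greatest fixpoint, start Z0 = {s1, s2, s4, s5, s7}, keep only states in Sat with every successor in Z. Z1 = {s1, s2, s4, s7}; fixed.
Sat(AG (AF ((r | ~b) -> r))) = {s1, s2, s4, s7}
s2 ∈ Sat(AG (AF ((r | ~b) -> r))) = {s1, s2, s4, s7}, so the formula holds at s2.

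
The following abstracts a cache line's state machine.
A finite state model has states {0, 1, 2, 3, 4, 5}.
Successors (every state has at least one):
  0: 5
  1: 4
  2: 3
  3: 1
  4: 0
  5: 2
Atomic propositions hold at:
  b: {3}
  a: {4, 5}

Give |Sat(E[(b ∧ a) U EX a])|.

Sat(b ∧ a) = ∅
Sat(EX a) = {s : some successor in {4, 5}} = {0, 1}
E[(b ∧ a) U EX a]: least fixpoint, start Z0 = Sat(EX a) = {0, 1}, add states in Sat(b ∧ a) with some successor in Z. Already a fixed point.
Sat(E[(b ∧ a) U EX a]) = {0, 1}
|Sat(E[(b ∧ a) U EX a])| = |{0, 1}| = 2.

2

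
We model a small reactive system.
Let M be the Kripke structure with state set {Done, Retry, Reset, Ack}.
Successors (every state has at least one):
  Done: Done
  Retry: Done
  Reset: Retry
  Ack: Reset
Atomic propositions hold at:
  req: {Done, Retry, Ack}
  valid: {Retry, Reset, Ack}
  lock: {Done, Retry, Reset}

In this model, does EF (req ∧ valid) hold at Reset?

Sat(req ∧ valid) = {Retry, Ack}
EF (req ∧ valid): least fixpoint, start Z0 = {Retry, Ack}, add states with some successor in Z. Z1 = {Retry, Reset, Ack}; fixed.
Sat(EF (req ∧ valid)) = {Retry, Reset, Ack}
Reset ∈ Sat(EF (req ∧ valid)) = {Retry, Reset, Ack}, so the formula holds at Reset.

Yes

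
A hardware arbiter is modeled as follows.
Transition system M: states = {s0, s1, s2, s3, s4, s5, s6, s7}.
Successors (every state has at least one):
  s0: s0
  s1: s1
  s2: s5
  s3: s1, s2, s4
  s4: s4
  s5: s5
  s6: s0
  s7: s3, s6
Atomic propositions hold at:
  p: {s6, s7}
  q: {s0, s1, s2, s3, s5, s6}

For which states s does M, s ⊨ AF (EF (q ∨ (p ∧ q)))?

{s0, s1, s2, s3, s5, s6, s7}

Sat(p ∧ q) = {s6}
Sat(q ∨ (p ∧ q)) = {s0, s1, s2, s3, s5, s6}
EF (q ∨ (p ∧ q)): least fixpoint, start Z0 = {s0, s1, s2, s3, s5, s6}, add states with some successor in Z. Z1 = {s0, s1, s2, s3, s5, s6, s7}; fixed.
Sat(EF (q ∨ (p ∧ q))) = {s0, s1, s2, s3, s5, s6, s7}
AF (EF (q ∨ (p ∧ q))): least fixpoint, start Z0 = {s0, s1, s2, s3, s5, s6, s7}, add states with every successor in Z. Already a fixed point.
Sat(AF (EF (q ∨ (p ∧ q)))) = {s0, s1, s2, s3, s5, s6, s7}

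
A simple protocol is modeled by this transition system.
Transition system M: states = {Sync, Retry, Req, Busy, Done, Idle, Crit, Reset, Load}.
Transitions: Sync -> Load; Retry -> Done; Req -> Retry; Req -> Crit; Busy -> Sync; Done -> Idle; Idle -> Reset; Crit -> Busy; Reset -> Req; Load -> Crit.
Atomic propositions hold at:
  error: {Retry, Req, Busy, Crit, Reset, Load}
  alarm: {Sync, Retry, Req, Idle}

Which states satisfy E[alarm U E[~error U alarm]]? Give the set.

Sat(~error) = {Sync, Done, Idle}
E[~error U alarm]: least fixpoint, start Z0 = Sat(alarm) = {Sync, Retry, Req, Idle}, add states in Sat(~error) with some successor in Z. Z1 = {Sync, Retry, Req, Done, Idle}; fixed.
Sat(E[~error U alarm]) = {Sync, Retry, Req, Done, Idle}
E[alarm U E[~error U alarm]]: least fixpoint, start Z0 = Sat(E[~error U alarm]) = {Sync, Retry, Req, Done, Idle}, add states in Sat(alarm) with some successor in Z. Already a fixed point.
Sat(E[alarm U E[~error U alarm]]) = {Sync, Retry, Req, Done, Idle}

{Sync, Retry, Req, Done, Idle}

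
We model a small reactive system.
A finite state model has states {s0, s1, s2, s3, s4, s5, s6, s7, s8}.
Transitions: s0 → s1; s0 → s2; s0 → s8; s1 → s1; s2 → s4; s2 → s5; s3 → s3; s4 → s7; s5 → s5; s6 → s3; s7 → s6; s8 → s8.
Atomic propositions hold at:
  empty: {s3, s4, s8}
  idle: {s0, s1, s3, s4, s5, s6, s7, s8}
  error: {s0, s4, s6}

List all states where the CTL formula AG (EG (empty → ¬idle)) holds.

Sat(¬idle) = {s2}
Sat(empty → ¬idle) = {s0, s1, s2, s5, s6, s7}
EG (empty → ¬idle): greatest fixpoint, start Z0 = {s0, s1, s2, s5, s6, s7}, keep only states in Sat with some successor in Z. Z1 = {s0, s1, s2, s5, s7}; Z2 = {s0, s1, s2, s5}; fixed.
Sat(EG (empty → ¬idle)) = {s0, s1, s2, s5}
AG (EG (empty → ¬idle)): greatest fixpoint, start Z0 = {s0, s1, s2, s5}, keep only states in Sat with every successor in Z. Z1 = {s1, s5}; fixed.
Sat(AG (EG (empty → ¬idle))) = {s1, s5}

{s1, s5}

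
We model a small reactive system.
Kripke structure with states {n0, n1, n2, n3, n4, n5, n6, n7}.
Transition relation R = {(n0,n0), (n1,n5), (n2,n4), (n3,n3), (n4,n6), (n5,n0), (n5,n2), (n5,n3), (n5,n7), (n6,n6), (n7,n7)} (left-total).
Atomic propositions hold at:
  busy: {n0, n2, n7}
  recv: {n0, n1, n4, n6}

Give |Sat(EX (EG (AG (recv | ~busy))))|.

Sat(~busy) = {n1, n3, n4, n5, n6}
Sat(recv | ~busy) = {n0, n1, n3, n4, n5, n6}
AG (recv | ~busy): greatest fixpoint, start Z0 = {n0, n1, n3, n4, n5, n6}, keep only states in Sat with every successor in Z. Z1 = {n0, n1, n3, n4, n6}; Z2 = {n0, n3, n4, n6}; fixed.
Sat(AG (recv | ~busy)) = {n0, n3, n4, n6}
EG (AG (recv | ~busy)): greatest fixpoint, start Z0 = {n0, n3, n4, n6}, keep only states in Sat with some successor in Z. Already a fixed point.
Sat(EG (AG (recv | ~busy))) = {n0, n3, n4, n6}
Sat(EX (EG (AG (recv | ~busy)))) = {s : some successor in {n0, n3, n4, n6}} = {n0, n2, n3, n4, n5, n6}
|Sat(EX (EG (AG (recv | ~busy))))| = |{n0, n2, n3, n4, n5, n6}| = 6.

6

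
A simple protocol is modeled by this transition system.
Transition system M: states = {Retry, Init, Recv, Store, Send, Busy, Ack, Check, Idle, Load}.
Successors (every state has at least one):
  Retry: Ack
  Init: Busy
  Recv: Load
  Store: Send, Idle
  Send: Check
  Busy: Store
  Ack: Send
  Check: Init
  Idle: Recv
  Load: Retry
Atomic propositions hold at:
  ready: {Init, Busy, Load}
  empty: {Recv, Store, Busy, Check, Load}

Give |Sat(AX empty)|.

Sat(AX empty) = {s : every successor in {Recv, Store, Busy, Check, Load}} = {Init, Recv, Send, Busy, Idle}
|Sat(AX empty)| = |{Init, Recv, Send, Busy, Idle}| = 5.

5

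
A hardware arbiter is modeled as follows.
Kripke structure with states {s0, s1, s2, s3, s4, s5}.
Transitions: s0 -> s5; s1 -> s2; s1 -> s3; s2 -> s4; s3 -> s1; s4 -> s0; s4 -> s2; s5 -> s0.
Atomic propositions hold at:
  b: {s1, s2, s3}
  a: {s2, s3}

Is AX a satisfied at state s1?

Yes

Sat(AX a) = {s : every successor in {s2, s3}} = {s1}
s1 ∈ Sat(AX a) = {s1}, so the formula holds at s1.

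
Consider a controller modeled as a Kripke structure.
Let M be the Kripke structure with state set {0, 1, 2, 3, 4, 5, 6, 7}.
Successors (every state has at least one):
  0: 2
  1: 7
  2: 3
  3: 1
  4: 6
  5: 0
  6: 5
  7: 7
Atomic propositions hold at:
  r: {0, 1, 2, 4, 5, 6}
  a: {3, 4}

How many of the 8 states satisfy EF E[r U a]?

6

E[r U a]: least fixpoint, start Z0 = Sat(a) = {3, 4}, add states in Sat(r) with some successor in Z. Z1 = {2, 3, 4}; Z2 = {0, 2, 3, 4}; Z3 = {0, 2, 3, 4, 5}; Z4 = {0, 2, 3, 4, 5, 6}; fixed.
Sat(E[r U a]) = {0, 2, 3, 4, 5, 6}
EF E[r U a]: least fixpoint, start Z0 = {0, 2, 3, 4, 5, 6}, add states with some successor in Z. Already a fixed point.
Sat(EF E[r U a]) = {0, 2, 3, 4, 5, 6}
|Sat(EF E[r U a])| = |{0, 2, 3, 4, 5, 6}| = 6.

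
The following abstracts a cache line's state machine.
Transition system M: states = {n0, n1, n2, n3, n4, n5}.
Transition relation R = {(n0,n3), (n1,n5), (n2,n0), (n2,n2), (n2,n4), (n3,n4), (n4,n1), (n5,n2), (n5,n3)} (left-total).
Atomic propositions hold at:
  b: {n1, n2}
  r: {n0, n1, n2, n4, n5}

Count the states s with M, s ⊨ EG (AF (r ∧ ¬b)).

Sat(¬b) = {n0, n3, n4, n5}
Sat(r ∧ ¬b) = {n0, n4, n5}
AF (r ∧ ¬b): least fixpoint, start Z0 = {n0, n4, n5}, add states with every successor in Z. Z1 = {n0, n1, n3, n4, n5}; fixed.
Sat(AF (r ∧ ¬b)) = {n0, n1, n3, n4, n5}
EG (AF (r ∧ ¬b)): greatest fixpoint, start Z0 = {n0, n1, n3, n4, n5}, keep only states in Sat with some successor in Z. Already a fixed point.
Sat(EG (AF (r ∧ ¬b))) = {n0, n1, n3, n4, n5}
|Sat(EG (AF (r ∧ ¬b)))| = |{n0, n1, n3, n4, n5}| = 5.

5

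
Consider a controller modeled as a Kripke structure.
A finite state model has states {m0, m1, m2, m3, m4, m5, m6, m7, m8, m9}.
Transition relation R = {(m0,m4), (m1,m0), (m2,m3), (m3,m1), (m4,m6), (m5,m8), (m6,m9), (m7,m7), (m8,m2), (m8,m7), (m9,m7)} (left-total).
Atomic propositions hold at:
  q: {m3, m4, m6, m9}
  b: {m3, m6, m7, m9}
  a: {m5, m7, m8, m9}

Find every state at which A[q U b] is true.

A[q U b]: least fixpoint, start Z0 = Sat(b) = {m3, m6, m7, m9}, add states in Sat(q) with every successor in Z. Z1 = {m3, m4, m6, m7, m9}; fixed.
Sat(A[q U b]) = {m3, m4, m6, m7, m9}

{m3, m4, m6, m7, m9}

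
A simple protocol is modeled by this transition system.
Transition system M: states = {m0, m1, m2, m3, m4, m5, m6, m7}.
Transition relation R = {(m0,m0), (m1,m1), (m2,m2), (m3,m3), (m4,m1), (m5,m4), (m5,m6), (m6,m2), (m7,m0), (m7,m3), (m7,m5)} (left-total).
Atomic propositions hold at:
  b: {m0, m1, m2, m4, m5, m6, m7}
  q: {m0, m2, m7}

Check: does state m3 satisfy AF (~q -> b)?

Sat(~q) = {m1, m3, m4, m5, m6}
Sat(~q -> b) = {m0, m1, m2, m4, m5, m6, m7}
AF (~q -> b): least fixpoint, start Z0 = {m0, m1, m2, m4, m5, m6, m7}, add states with every successor in Z. Already a fixed point.
Sat(AF (~q -> b)) = {m0, m1, m2, m4, m5, m6, m7}
m3 ∉ Sat(AF (~q -> b)) = {m0, m1, m2, m4, m5, m6, m7}, so the formula does not hold at m3.

No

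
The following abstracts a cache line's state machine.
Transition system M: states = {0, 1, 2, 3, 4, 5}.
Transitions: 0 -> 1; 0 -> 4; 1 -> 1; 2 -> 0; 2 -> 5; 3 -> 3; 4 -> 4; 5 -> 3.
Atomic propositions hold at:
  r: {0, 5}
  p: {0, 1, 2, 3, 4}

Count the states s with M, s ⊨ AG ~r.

Sat(~r) = {1, 2, 3, 4}
AG ~r: greatest fixpoint, start Z0 = {1, 2, 3, 4}, keep only states in Sat with every successor in Z. Z1 = {1, 3, 4}; fixed.
Sat(AG ~r) = {1, 3, 4}
|Sat(AG ~r)| = |{1, 3, 4}| = 3.

3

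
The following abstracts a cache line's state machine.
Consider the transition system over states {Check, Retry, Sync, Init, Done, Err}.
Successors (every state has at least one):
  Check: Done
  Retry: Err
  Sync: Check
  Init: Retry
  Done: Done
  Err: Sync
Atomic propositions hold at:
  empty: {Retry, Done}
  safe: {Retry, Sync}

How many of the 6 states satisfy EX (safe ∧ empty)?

Sat(safe ∧ empty) = {Retry}
Sat(EX (safe ∧ empty)) = {s : some successor in {Retry}} = {Init}
|Sat(EX (safe ∧ empty))| = |{Init}| = 1.

1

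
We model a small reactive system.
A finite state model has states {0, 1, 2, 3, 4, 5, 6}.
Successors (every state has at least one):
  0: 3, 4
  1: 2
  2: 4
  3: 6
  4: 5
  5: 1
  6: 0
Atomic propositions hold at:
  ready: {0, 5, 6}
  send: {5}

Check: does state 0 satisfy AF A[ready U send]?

A[ready U send]: least fixpoint, start Z0 = Sat(send) = {5}, add states in Sat(ready) with every successor in Z. Already a fixed point.
Sat(A[ready U send]) = {5}
AF A[ready U send]: least fixpoint, start Z0 = {5}, add states with every successor in Z. Z1 = {4, 5}; Z2 = {2, 4, 5}; Z3 = {1, 2, 4, 5}; fixed.
Sat(AF A[ready U send]) = {1, 2, 4, 5}
0 ∉ Sat(AF A[ready U send]) = {1, 2, 4, 5}, so the formula does not hold at 0.

No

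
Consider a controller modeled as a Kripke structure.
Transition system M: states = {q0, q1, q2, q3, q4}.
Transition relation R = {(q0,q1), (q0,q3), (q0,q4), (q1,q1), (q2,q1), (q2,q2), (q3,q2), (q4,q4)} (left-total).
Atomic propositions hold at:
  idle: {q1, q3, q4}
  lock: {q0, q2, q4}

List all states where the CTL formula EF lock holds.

{q0, q2, q3, q4}

EF lock: least fixpoint, start Z0 = {q0, q2, q4}, add states with some successor in Z. Z1 = {q0, q2, q3, q4}; fixed.
Sat(EF lock) = {q0, q2, q3, q4}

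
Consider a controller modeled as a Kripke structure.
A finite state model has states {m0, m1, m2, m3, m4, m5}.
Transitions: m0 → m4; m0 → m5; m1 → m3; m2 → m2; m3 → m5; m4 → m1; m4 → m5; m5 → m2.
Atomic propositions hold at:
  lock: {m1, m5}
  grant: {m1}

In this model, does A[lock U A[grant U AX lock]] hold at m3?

Yes

Sat(AX lock) = {s : every successor in {m1, m5}} = {m3, m4}
A[grant U AX lock]: least fixpoint, start Z0 = Sat(AX lock) = {m3, m4}, add states in Sat(grant) with every successor in Z. Z1 = {m1, m3, m4}; fixed.
Sat(A[grant U AX lock]) = {m1, m3, m4}
A[lock U A[grant U AX lock]]: least fixpoint, start Z0 = Sat(A[grant U AX lock]) = {m1, m3, m4}, add states in Sat(lock) with every successor in Z. Already a fixed point.
Sat(A[lock U A[grant U AX lock]]) = {m1, m3, m4}
m3 ∈ Sat(A[lock U A[grant U AX lock]]) = {m1, m3, m4}, so the formula holds at m3.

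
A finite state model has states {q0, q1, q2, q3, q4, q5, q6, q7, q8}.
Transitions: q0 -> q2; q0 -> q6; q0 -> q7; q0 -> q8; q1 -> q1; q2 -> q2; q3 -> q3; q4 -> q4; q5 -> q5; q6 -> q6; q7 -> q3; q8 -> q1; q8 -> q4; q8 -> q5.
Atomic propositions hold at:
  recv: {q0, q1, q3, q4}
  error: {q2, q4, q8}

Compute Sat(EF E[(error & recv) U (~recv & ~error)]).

Sat(error & recv) = {q4}
Sat(~recv) = {q2, q5, q6, q7, q8}
Sat(~error) = {q0, q1, q3, q5, q6, q7}
Sat(~recv & ~error) = {q5, q6, q7}
E[(error & recv) U (~recv & ~error)]: least fixpoint, start Z0 = Sat((~recv & ~error)) = {q5, q6, q7}, add states in Sat(error & recv) with some successor in Z. Already a fixed point.
Sat(E[(error & recv) U (~recv & ~error)]) = {q5, q6, q7}
EF E[(error & recv) U (~recv & ~error)]: least fixpoint, start Z0 = {q5, q6, q7}, add states with some successor in Z. Z1 = {q0, q5, q6, q7, q8}; fixed.
Sat(EF E[(error & recv) U (~recv & ~error)]) = {q0, q5, q6, q7, q8}

{q0, q5, q6, q7, q8}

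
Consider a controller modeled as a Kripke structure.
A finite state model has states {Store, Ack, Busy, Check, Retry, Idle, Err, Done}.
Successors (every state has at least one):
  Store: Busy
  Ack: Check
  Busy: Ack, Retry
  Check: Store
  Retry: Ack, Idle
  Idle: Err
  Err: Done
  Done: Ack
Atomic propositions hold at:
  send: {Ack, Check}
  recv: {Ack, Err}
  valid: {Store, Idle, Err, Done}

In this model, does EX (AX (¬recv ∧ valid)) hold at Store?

No

Sat(¬recv) = {Store, Busy, Check, Retry, Idle, Done}
Sat(¬recv ∧ valid) = {Store, Idle, Done}
Sat(AX (¬recv ∧ valid)) = {s : every successor in {Store, Idle, Done}} = {Check, Err}
Sat(EX (AX (¬recv ∧ valid))) = {s : some successor in {Check, Err}} = {Ack, Idle}
Store ∉ Sat(EX (AX (¬recv ∧ valid))) = {Ack, Idle}, so the formula does not hold at Store.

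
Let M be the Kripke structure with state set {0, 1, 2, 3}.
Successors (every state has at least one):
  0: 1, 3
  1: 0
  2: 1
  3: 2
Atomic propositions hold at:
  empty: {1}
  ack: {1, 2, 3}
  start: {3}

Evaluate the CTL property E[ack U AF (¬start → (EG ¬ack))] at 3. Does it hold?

Yes

Sat(¬start) = {0, 1, 2}
Sat(¬ack) = {0}
EG ¬ack: greatest fixpoint, start Z0 = {0}, keep only states in Sat with some successor in Z. Z1 = ∅; fixed.
Sat(EG ¬ack) = ∅
Sat(¬start → (EG ¬ack)) = {3}
AF (¬start → (EG ¬ack)): least fixpoint, start Z0 = {3}, add states with every successor in Z. Already a fixed point.
Sat(AF (¬start → (EG ¬ack))) = {3}
E[ack U AF (¬start → (EG ¬ack))]: least fixpoint, start Z0 = Sat(AF (¬start → (EG ¬ack))) = {3}, add states in Sat(ack) with some successor in Z. Already a fixed point.
Sat(E[ack U AF (¬start → (EG ¬ack))]) = {3}
3 ∈ Sat(E[ack U AF (¬start → (EG ¬ack))]) = {3}, so the formula holds at 3.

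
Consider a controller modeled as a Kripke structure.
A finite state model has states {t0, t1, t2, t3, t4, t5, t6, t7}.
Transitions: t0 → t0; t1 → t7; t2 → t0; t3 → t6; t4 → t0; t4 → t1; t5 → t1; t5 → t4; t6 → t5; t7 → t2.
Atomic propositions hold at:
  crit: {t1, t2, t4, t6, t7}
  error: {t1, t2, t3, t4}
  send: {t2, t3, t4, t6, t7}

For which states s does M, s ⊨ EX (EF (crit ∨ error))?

{t1, t3, t4, t5, t6, t7}

Sat(crit ∨ error) = {t1, t2, t3, t4, t6, t7}
EF (crit ∨ error): least fixpoint, start Z0 = {t1, t2, t3, t4, t6, t7}, add states with some successor in Z. Z1 = {t1, t2, t3, t4, t5, t6, t7}; fixed.
Sat(EF (crit ∨ error)) = {t1, t2, t3, t4, t5, t6, t7}
Sat(EX (EF (crit ∨ error))) = {s : some successor in {t1, t2, t3, t4, t5, t6, t7}} = {t1, t3, t4, t5, t6, t7}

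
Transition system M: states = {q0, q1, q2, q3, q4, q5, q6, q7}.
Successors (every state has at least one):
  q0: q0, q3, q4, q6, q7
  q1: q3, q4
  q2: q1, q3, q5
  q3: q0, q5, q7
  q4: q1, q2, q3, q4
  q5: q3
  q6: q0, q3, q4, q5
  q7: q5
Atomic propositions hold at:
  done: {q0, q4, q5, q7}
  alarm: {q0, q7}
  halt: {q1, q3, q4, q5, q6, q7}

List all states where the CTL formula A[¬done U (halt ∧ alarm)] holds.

{q7}

Sat(¬done) = {q1, q2, q3, q6}
Sat(halt ∧ alarm) = {q7}
A[¬done U (halt ∧ alarm)]: least fixpoint, start Z0 = Sat((halt ∧ alarm)) = {q7}, add states in Sat(¬done) with every successor in Z. Already a fixed point.
Sat(A[¬done U (halt ∧ alarm)]) = {q7}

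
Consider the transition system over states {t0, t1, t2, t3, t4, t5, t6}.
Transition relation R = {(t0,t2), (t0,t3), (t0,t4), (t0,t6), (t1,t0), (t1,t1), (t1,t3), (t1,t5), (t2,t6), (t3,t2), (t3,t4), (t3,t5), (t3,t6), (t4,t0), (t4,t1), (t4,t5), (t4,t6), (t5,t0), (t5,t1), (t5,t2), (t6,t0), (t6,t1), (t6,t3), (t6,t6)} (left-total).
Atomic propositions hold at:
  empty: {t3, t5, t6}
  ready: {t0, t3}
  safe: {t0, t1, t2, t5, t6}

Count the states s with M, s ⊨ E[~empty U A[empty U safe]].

6

Sat(~empty) = {t0, t1, t2, t4}
A[empty U safe]: least fixpoint, start Z0 = Sat(safe) = {t0, t1, t2, t5, t6}, add states in Sat(empty) with every successor in Z. Already a fixed point.
Sat(A[empty U safe]) = {t0, t1, t2, t5, t6}
E[~empty U A[empty U safe]]: least fixpoint, start Z0 = Sat(A[empty U safe]) = {t0, t1, t2, t5, t6}, add states in Sat(~empty) with some successor in Z. Z1 = {t0, t1, t2, t4, t5, t6}; fixed.
Sat(E[~empty U A[empty U safe]]) = {t0, t1, t2, t4, t5, t6}
|Sat(E[~empty U A[empty U safe]])| = |{t0, t1, t2, t4, t5, t6}| = 6.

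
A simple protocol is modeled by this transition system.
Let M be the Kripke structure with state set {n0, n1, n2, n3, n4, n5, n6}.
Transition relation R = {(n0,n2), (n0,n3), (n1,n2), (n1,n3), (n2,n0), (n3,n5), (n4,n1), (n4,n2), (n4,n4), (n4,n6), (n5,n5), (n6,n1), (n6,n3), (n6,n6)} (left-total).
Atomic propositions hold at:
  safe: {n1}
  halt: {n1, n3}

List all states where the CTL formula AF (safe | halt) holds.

{n1, n3}

Sat(safe | halt) = {n1, n3}
AF (safe | halt): least fixpoint, start Z0 = {n1, n3}, add states with every successor in Z. Already a fixed point.
Sat(AF (safe | halt)) = {n1, n3}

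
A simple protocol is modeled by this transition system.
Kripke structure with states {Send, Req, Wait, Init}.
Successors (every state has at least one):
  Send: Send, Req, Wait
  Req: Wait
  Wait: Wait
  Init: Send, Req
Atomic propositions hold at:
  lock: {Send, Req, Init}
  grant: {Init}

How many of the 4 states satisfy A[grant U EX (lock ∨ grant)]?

Sat(lock ∨ grant) = {Send, Req, Init}
Sat(EX (lock ∨ grant)) = {s : some successor in {Send, Req, Init}} = {Send, Init}
A[grant U EX (lock ∨ grant)]: least fixpoint, start Z0 = Sat(EX (lock ∨ grant)) = {Send, Init}, add states in Sat(grant) with every successor in Z. Already a fixed point.
Sat(A[grant U EX (lock ∨ grant)]) = {Send, Init}
|Sat(A[grant U EX (lock ∨ grant)])| = |{Send, Init}| = 2.

2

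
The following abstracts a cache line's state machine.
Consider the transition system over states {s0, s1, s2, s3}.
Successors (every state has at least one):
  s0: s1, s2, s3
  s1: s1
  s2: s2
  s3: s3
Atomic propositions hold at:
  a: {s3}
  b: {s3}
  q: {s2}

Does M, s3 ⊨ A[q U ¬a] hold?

No

Sat(¬a) = {s0, s1, s2}
A[q U ¬a]: least fixpoint, start Z0 = Sat(¬a) = {s0, s1, s2}, add states in Sat(q) with every successor in Z. Already a fixed point.
Sat(A[q U ¬a]) = {s0, s1, s2}
s3 ∉ Sat(A[q U ¬a]) = {s0, s1, s2}, so the formula does not hold at s3.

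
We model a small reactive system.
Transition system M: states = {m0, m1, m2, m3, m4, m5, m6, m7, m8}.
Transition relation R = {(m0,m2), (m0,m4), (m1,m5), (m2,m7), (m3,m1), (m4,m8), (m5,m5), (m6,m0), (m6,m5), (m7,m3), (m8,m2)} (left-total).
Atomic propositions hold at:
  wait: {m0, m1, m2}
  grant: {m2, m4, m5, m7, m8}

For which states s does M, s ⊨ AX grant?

{m0, m1, m2, m4, m5, m8}

Sat(AX grant) = {s : every successor in {m2, m4, m5, m7, m8}} = {m0, m1, m2, m4, m5, m8}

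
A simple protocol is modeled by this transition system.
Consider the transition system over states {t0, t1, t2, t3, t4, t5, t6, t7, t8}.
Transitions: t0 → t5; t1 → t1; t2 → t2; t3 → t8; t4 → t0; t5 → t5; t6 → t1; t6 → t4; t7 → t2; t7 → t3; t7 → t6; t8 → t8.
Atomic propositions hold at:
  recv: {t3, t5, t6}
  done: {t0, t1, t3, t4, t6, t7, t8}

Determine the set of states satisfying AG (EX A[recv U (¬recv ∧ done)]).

Sat(¬recv) = {t0, t1, t2, t4, t7, t8}
Sat(¬recv ∧ done) = {t0, t1, t4, t7, t8}
A[recv U (¬recv ∧ done)]: least fixpoint, start Z0 = Sat((¬recv ∧ done)) = {t0, t1, t4, t7, t8}, add states in Sat(recv) with every successor in Z. Z1 = {t0, t1, t3, t4, t6, t7, t8}; fixed.
Sat(A[recv U (¬recv ∧ done)]) = {t0, t1, t3, t4, t6, t7, t8}
Sat(EX A[recv U (¬recv ∧ done)]) = {s : some successor in {t0, t1, t3, t4, t6, t7, t8}} = {t1, t3, t4, t6, t7, t8}
AG (EX A[recv U (¬recv ∧ done)]): greatest fixpoint, start Z0 = {t1, t3, t4, t6, t7, t8}, keep only states in Sat with every successor in Z. Z1 = {t1, t3, t6, t8}; Z2 = {t1, t3, t8}; fixed.
Sat(AG (EX A[recv U (¬recv ∧ done)])) = {t1, t3, t8}

{t1, t3, t8}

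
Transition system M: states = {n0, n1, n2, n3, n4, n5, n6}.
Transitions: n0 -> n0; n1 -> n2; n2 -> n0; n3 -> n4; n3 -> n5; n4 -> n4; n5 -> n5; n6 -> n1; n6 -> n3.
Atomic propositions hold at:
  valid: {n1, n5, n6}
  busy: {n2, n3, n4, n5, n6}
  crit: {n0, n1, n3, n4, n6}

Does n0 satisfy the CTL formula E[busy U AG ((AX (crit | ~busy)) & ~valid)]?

Sat(~busy) = {n0, n1}
Sat(crit | ~busy) = {n0, n1, n3, n4, n6}
Sat(AX (crit | ~busy)) = {s : every successor in {n0, n1, n3, n4, n6}} = {n0, n2, n4, n6}
Sat(~valid) = {n0, n2, n3, n4}
Sat((AX (crit | ~busy)) & ~valid) = {n0, n2, n4}
AG ((AX (crit | ~busy)) & ~valid): greatest fixpoint, start Z0 = {n0, n2, n4}, keep only states in Sat with every successor in Z. Already a fixed point.
Sat(AG ((AX (crit | ~busy)) & ~valid)) = {n0, n2, n4}
E[busy U AG ((AX (crit | ~busy)) & ~valid)]: least fixpoint, start Z0 = Sat(AG ((AX (crit | ~busy)) & ~valid)) = {n0, n2, n4}, add states in Sat(busy) with some successor in Z. Z1 = {n0, n2, n3, n4}; Z2 = {n0, n2, n3, n4, n6}; fixed.
Sat(E[busy U AG ((AX (crit | ~busy)) & ~valid)]) = {n0, n2, n3, n4, n6}
n0 ∈ Sat(E[busy U AG ((AX (crit | ~busy)) & ~valid)]) = {n0, n2, n3, n4, n6}, so the formula holds at n0.

Yes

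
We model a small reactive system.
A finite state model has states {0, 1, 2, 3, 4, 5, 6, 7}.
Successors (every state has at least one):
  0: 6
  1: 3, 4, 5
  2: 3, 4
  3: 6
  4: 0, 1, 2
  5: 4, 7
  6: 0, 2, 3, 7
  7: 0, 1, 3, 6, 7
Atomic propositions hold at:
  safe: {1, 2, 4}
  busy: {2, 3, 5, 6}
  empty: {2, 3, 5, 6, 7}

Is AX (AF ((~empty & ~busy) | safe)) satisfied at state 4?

Sat(~empty) = {0, 1, 4}
Sat(~busy) = {0, 1, 4, 7}
Sat(~empty & ~busy) = {0, 1, 4}
Sat((~empty & ~busy) | safe) = {0, 1, 2, 4}
AF ((~empty & ~busy) | safe): least fixpoint, start Z0 = {0, 1, 2, 4}, add states with every successor in Z. Already a fixed point.
Sat(AF ((~empty & ~busy) | safe)) = {0, 1, 2, 4}
Sat(AX (AF ((~empty & ~busy) | safe))) = {s : every successor in {0, 1, 2, 4}} = {4}
4 ∈ Sat(AX (AF ((~empty & ~busy) | safe))) = {4}, so the formula holds at 4.

Yes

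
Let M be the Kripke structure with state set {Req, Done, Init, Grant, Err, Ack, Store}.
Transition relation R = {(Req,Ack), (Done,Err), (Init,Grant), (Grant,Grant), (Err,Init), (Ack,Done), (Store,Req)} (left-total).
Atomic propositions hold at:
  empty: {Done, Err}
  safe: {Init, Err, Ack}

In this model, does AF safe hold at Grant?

AF safe: least fixpoint, start Z0 = {Init, Err, Ack}, add states with every successor in Z. Z1 = {Req, Done, Init, Err, Ack}; Z2 = {Req, Done, Init, Err, Ack, Store}; fixed.
Sat(AF safe) = {Req, Done, Init, Err, Ack, Store}
Grant ∉ Sat(AF safe) = {Req, Done, Init, Err, Ack, Store}, so the formula does not hold at Grant.

No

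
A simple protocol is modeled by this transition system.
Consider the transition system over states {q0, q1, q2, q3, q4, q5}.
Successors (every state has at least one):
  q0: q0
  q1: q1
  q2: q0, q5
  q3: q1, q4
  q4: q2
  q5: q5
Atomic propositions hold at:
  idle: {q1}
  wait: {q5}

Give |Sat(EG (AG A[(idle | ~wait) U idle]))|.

Sat(~wait) = {q0, q1, q2, q3, q4}
Sat(idle | ~wait) = {q0, q1, q2, q3, q4}
A[(idle | ~wait) U idle]: least fixpoint, start Z0 = Sat(idle) = {q1}, add states in Sat(idle | ~wait) with every successor in Z. Already a fixed point.
Sat(A[(idle | ~wait) U idle]) = {q1}
AG A[(idle | ~wait) U idle]: greatest fixpoint, start Z0 = {q1}, keep only states in Sat with every successor in Z. Already a fixed point.
Sat(AG A[(idle | ~wait) U idle]) = {q1}
EG (AG A[(idle | ~wait) U idle]): greatest fixpoint, start Z0 = {q1}, keep only states in Sat with some successor in Z. Already a fixed point.
Sat(EG (AG A[(idle | ~wait) U idle])) = {q1}
|Sat(EG (AG A[(idle | ~wait) U idle]))| = |{q1}| = 1.

1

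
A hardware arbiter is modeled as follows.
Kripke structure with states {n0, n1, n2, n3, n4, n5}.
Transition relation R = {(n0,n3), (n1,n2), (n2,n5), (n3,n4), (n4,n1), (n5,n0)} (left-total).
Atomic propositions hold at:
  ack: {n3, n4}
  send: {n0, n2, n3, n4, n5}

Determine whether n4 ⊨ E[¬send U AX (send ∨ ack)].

Sat(¬send) = {n1}
Sat(send ∨ ack) = {n0, n2, n3, n4, n5}
Sat(AX (send ∨ ack)) = {s : every successor in {n0, n2, n3, n4, n5}} = {n0, n1, n2, n3, n5}
E[¬send U AX (send ∨ ack)]: least fixpoint, start Z0 = Sat(AX (send ∨ ack)) = {n0, n1, n2, n3, n5}, add states in Sat(¬send) with some successor in Z. Already a fixed point.
Sat(E[¬send U AX (send ∨ ack)]) = {n0, n1, n2, n3, n5}
n4 ∉ Sat(E[¬send U AX (send ∨ ack)]) = {n0, n1, n2, n3, n5}, so the formula does not hold at n4.

No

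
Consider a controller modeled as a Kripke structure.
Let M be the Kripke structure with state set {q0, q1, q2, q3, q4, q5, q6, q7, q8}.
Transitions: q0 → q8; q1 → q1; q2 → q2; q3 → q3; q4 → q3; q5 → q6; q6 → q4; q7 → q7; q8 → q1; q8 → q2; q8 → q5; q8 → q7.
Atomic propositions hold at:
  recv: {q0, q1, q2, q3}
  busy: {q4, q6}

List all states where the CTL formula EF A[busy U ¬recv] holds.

{q0, q4, q5, q6, q7, q8}

Sat(¬recv) = {q4, q5, q6, q7, q8}
A[busy U ¬recv]: least fixpoint, start Z0 = Sat(¬recv) = {q4, q5, q6, q7, q8}, add states in Sat(busy) with every successor in Z. Already a fixed point.
Sat(A[busy U ¬recv]) = {q4, q5, q6, q7, q8}
EF A[busy U ¬recv]: least fixpoint, start Z0 = {q4, q5, q6, q7, q8}, add states with some successor in Z. Z1 = {q0, q4, q5, q6, q7, q8}; fixed.
Sat(EF A[busy U ¬recv]) = {q0, q4, q5, q6, q7, q8}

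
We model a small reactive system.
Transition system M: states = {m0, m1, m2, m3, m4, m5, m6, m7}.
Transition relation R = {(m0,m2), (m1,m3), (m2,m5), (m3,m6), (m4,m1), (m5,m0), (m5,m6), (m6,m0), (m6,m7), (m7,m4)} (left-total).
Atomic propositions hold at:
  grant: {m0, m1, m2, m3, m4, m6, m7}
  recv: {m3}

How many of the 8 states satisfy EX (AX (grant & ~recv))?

Sat(~recv) = {m0, m1, m2, m4, m5, m6, m7}
Sat(grant & ~recv) = {m0, m1, m2, m4, m6, m7}
Sat(AX (grant & ~recv)) = {s : every successor in {m0, m1, m2, m4, m6, m7}} = {m0, m3, m4, m5, m6, m7}
Sat(EX (AX (grant & ~recv))) = {s : some successor in {m0, m3, m4, m5, m6, m7}} = {m1, m2, m3, m5, m6, m7}
|Sat(EX (AX (grant & ~recv)))| = |{m1, m2, m3, m5, m6, m7}| = 6.

6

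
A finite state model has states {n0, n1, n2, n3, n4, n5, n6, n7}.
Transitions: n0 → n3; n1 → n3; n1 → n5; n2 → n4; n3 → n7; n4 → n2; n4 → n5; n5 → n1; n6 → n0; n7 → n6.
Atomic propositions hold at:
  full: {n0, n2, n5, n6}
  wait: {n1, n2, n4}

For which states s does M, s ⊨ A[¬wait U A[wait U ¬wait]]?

{n0, n1, n3, n5, n6, n7}

Sat(¬wait) = {n0, n3, n5, n6, n7}
A[wait U ¬wait]: least fixpoint, start Z0 = Sat(¬wait) = {n0, n3, n5, n6, n7}, add states in Sat(wait) with every successor in Z. Z1 = {n0, n1, n3, n5, n6, n7}; fixed.
Sat(A[wait U ¬wait]) = {n0, n1, n3, n5, n6, n7}
A[¬wait U A[wait U ¬wait]]: least fixpoint, start Z0 = Sat(A[wait U ¬wait]) = {n0, n1, n3, n5, n6, n7}, add states in Sat(¬wait) with every successor in Z. Already a fixed point.
Sat(A[¬wait U A[wait U ¬wait]]) = {n0, n1, n3, n5, n6, n7}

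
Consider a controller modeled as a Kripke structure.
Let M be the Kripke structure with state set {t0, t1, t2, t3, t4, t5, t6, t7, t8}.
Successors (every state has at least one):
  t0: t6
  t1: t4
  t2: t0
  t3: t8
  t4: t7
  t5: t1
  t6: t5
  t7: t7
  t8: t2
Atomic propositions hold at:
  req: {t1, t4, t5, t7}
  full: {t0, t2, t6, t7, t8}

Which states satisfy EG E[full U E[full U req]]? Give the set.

E[full U req]: least fixpoint, start Z0 = Sat(req) = {t1, t4, t5, t7}, add states in Sat(full) with some successor in Z. Z1 = {t1, t4, t5, t6, t7}; Z2 = {t0, t1, t4, t5, t6, t7}; Z3 = {t0, t1, t2, t4, t5, t6, t7}; Z4 = {t0, t1, t2, t4, t5, t6, t7, t8}; fixed.
Sat(E[full U req]) = {t0, t1, t2, t4, t5, t6, t7, t8}
E[full U E[full U req]]: least fixpoint, start Z0 = Sat(E[full U req]) = {t0, t1, t2, t4, t5, t6, t7, t8}, add states in Sat(full) with some successor in Z. Already a fixed point.
Sat(E[full U E[full U req]]) = {t0, t1, t2, t4, t5, t6, t7, t8}
EG E[full U E[full U req]]: greatest fixpoint, start Z0 = {t0, t1, t2, t4, t5, t6, t7, t8}, keep only states in Sat with some successor in Z. Already a fixed point.
Sat(EG E[full U E[full U req]]) = {t0, t1, t2, t4, t5, t6, t7, t8}

{t0, t1, t2, t4, t5, t6, t7, t8}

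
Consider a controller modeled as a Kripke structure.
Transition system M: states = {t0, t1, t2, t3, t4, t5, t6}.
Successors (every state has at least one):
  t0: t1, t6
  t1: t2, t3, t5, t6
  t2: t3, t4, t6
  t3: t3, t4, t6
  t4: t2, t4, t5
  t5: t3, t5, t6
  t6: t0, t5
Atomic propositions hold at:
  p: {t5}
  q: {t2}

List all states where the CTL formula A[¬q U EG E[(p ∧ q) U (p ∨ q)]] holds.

Sat(¬q) = {t0, t1, t3, t4, t5, t6}
Sat(p ∧ q) = ∅
Sat(p ∨ q) = {t2, t5}
E[(p ∧ q) U (p ∨ q)]: least fixpoint, start Z0 = Sat((p ∨ q)) = {t2, t5}, add states in Sat(p ∧ q) with some successor in Z. Already a fixed point.
Sat(E[(p ∧ q) U (p ∨ q)]) = {t2, t5}
EG E[(p ∧ q) U (p ∨ q)]: greatest fixpoint, start Z0 = {t2, t5}, keep only states in Sat with some successor in Z. Z1 = {t5}; fixed.
Sat(EG E[(p ∧ q) U (p ∨ q)]) = {t5}
A[¬q U EG E[(p ∧ q) U (p ∨ q)]]: least fixpoint, start Z0 = Sat(EG E[(p ∧ q) U (p ∨ q)]) = {t5}, add states in Sat(¬q) with every successor in Z. Already a fixed point.
Sat(A[¬q U EG E[(p ∧ q) U (p ∨ q)]]) = {t5}

{t5}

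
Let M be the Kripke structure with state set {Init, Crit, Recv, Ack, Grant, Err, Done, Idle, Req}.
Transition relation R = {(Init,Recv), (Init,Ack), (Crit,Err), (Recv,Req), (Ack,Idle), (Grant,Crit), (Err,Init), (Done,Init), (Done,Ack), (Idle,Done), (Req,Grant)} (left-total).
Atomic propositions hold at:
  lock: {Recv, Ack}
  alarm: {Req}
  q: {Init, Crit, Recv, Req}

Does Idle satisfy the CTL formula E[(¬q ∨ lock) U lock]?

Sat(¬q) = {Ack, Grant, Err, Done, Idle}
Sat(¬q ∨ lock) = {Recv, Ack, Grant, Err, Done, Idle}
E[(¬q ∨ lock) U lock]: least fixpoint, start Z0 = Sat(lock) = {Recv, Ack}, add states in Sat(¬q ∨ lock) with some successor in Z. Z1 = {Recv, Ack, Done}; Z2 = {Recv, Ack, Done, Idle}; fixed.
Sat(E[(¬q ∨ lock) U lock]) = {Recv, Ack, Done, Idle}
Idle ∈ Sat(E[(¬q ∨ lock) U lock]) = {Recv, Ack, Done, Idle}, so the formula holds at Idle.

Yes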